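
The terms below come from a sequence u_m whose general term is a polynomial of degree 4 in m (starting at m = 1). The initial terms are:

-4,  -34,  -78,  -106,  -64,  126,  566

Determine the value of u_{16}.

44486

1st diffs: -30, -44, -28, 42, 190, 440.
2nd diffs: -14, 16, 70, 148, 250.
3rd diffs: 30, 54, 78, 102.
4th diffs: 24, 24, 24 (constant).
Newton forward-difference form: u_m = -4 + (-30)·C(m-1,1) + (-14)·C(m-1,2) + 30·C(m-1,3) + 24·C(m-1,4).
At m = 16: m-1 = 15, so u_{16} = -4 - 450 - 1470 + 13650 + 32760 = 44486.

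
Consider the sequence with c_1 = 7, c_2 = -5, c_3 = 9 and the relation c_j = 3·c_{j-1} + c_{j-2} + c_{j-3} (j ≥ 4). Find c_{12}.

Step forward from the initial values:
c_4 = 29, c_5 = 91, c_6 = 311, c_7 = 1053, c_8 = 3561, c_9 = 12047, c_{10} = 40755, c_{11} = 137873, c_{12} = 466421.

466421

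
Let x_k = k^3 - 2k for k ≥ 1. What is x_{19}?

6821

x_{19} = 1·19^3 - 2·19 = 6821.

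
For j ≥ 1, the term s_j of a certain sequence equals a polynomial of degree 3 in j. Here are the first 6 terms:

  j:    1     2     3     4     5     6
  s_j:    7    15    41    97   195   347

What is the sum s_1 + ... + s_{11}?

1st diffs: 8, 26, 56, 98, 152.
2nd diffs: 18, 30, 42, 54.
3rd diffs: 12, 12, 12 (constant).
Newton forward-difference form: s_j = 7 + 8·C(j-1,1) + 18·C(j-1,2) + 12·C(j-1,3).
Continuing: …, 565, 861, 1247, 1735, …, s_{11} = 2337.
Summing j = 1..11 (11 terms) gives 7447.

7447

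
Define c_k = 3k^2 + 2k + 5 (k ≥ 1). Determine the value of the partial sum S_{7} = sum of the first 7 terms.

511

Over k = 1..7: Σk = 28, Σk² = 140.
Total = (3)·140 + (2)·28 + (5)·7 = 511.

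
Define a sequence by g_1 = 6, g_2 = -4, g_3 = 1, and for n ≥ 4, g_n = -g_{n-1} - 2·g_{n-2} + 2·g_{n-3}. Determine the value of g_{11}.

-721

g_4 = 19, g_5 = -29, g_6 = -7, g_7 = 103, g_8 = -147, g_9 = -73, g_{10} = 573, g_{11} = -721.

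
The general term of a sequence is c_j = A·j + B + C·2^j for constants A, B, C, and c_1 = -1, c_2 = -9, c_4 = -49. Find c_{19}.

The three given values yield: A + B + 2C = -1; 2A + B + 4C = -9; 4A + B + 16C = -49.
Subtracting the first from the second: A + 2C = -8.
Subtracting the second from the third: 2A + 12C = -40.
Solving: C = -3, A = -2, then B = 7.
So c_j = -2·j + 7 + (-3)·2^j; at j=19 this is -1572895.

-1572895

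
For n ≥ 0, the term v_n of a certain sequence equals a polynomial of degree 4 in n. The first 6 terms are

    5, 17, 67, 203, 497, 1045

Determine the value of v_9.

1st diffs: 12, 50, 136, 294, 548.
2nd diffs: 38, 86, 158, 254.
3rd diffs: 48, 72, 96.
4th diffs: 24, 24 (constant).
Newton forward-difference form: v_n = 5 + 12·C(n,1) + 38·C(n,2) + 48·C(n,3) + 24·C(n,4).
At n = 9: n = 9, so v_9 = 5 + 108 + 1368 + 4032 + 3024 = 8537.

8537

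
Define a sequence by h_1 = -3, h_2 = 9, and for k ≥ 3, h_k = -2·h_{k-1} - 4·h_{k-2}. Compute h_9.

-384

Compute successive terms:
h_3 = -6  h_4 = -24  h_5 = 72  h_6 = -48  h_7 = -192  h_8 = 576  h_9 = -384.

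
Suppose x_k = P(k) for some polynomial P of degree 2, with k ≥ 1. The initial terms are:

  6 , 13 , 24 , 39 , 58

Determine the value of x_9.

1st diffs: 7, 11, 15, 19.
2nd diffs: 4, 4, 4 (constant).
Newton forward-difference form: x_k = 6 + 7·C(k-1,1) + 4·C(k-1,2).
At k = 9: k-1 = 8, so x_9 = 6 + 56 + 112 = 174.

174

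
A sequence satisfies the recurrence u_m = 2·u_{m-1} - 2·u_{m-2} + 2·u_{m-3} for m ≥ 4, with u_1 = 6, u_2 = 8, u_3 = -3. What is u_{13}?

Step forward from the initial values:
u_4 = -10; u_5 = 2; u_6 = 18; u_7 = 12; u_8 = -8; u_9 = -4; u_{10} = 32; u_{11} = 56; u_{12} = 40; u_{13} = 32.

32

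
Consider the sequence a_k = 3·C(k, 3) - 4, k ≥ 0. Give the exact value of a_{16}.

1676

C(16, 3) = 560, so a_{16} = 1676.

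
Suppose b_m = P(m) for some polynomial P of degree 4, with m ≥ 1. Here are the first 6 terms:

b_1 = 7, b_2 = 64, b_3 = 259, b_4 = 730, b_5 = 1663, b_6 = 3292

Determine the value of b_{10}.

23128

1st diffs: 57, 195, 471, 933, 1629.
2nd diffs: 138, 276, 462, 696.
3rd diffs: 138, 186, 234.
4th diffs: 48, 48 (constant).
So b_m = 2m^4 + 3m^3 + m^2 + 3m - 2.
Evaluating at m = 10 gives b_{10} = 23128.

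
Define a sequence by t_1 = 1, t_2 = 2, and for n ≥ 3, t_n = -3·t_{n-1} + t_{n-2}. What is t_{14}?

2619362

t_3 = -5;  t_4 = 17;  t_5 = -56;  …;  t_{11} = -72704;  t_{12} = 240125;  t_{13} = -793079;  t_{14} = 2619362.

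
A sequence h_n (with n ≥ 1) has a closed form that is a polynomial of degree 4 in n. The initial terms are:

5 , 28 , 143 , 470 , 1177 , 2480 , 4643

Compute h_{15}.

1st diffs: 23, 115, 327, 707, 1303, 2163.
2nd diffs: 92, 212, 380, 596, 860.
3rd diffs: 120, 168, 216, 264.
4th diffs: 48, 48, 48 (constant).
Newton forward-difference form: h_n = 5 + 23·C(n-1,1) + 92·C(n-1,2) + 120·C(n-1,3) + 48·C(n-1,4).
At n = 15: n-1 = 14, so h_{15} = 5 + 322 + 8372 + 43680 + 48048 = 100427.

100427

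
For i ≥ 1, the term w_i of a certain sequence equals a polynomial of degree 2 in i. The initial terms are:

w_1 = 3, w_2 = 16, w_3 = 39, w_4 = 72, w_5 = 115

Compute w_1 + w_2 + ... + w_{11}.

2398

1st diffs: 13, 23, 33, 43.
2nd diffs: 10, 10, 10 (constant).
So w_i = 5i^2 - 2i.
Continuing: …, 168, 231, 304, 387, …, w_{11} = 583.
Summing i = 1..11 (11 terms) gives 2398.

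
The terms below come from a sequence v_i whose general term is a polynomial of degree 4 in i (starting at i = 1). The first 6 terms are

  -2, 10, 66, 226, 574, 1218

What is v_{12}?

20370

1st diffs: 12, 56, 160, 348, 644.
2nd diffs: 44, 104, 188, 296.
3rd diffs: 60, 84, 108.
4th diffs: 24, 24 (constant).
So v_i = i^4 - 3i^2 + 6i - 6.
Evaluating at i = 12 gives v_{12} = 20370.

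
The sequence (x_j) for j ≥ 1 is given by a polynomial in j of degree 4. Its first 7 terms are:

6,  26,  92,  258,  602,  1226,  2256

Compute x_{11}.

13796

1st diffs: 20, 66, 166, 344, 624, 1030.
2nd diffs: 46, 100, 178, 280, 406.
3rd diffs: 54, 78, 102, 126.
4th diffs: 24, 24, 24 (constant).
Newton forward-difference form: x_j = 6 + 20·C(j-1,1) + 46·C(j-1,2) + 54·C(j-1,3) + 24·C(j-1,4).
At j = 11: j-1 = 10, so x_{11} = 6 + 200 + 2070 + 6480 + 5040 = 13796.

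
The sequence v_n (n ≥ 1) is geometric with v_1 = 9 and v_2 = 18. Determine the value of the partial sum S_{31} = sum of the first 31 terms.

19327352823

Common ratio r = 2.
v_n = 9·2^(n-1).
S = 9·(2^31 - 1)/(2 - 1) = 9·(2147483648 - 1)/(1) = 19327352823.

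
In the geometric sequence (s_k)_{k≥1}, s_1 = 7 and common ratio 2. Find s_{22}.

s_k = 7·2^(k-1).
s_{22} = 7·2^21 = 14680064.

14680064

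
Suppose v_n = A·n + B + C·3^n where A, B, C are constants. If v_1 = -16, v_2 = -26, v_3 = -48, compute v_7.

-2224

The three given values yield: A + B + 3C = -16; 2A + B + 9C = -26; 3A + B + 27C = -48.
Subtracting the first from the second: A + 6C = -10.
Subtracting the second from the third: A + 18C = -22.
Solving: C = -1, A = -4, then B = -9.
So v_n = -4·n + (-9) + (-1)·3^n; at n=7 this is -2224.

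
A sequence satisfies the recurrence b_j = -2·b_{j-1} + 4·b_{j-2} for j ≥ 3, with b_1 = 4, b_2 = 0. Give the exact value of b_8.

Applying the relation repeatedly:
b_3 = 16; b_4 = -32; b_5 = 128; b_6 = -384; b_7 = 1280; b_8 = -4096.

-4096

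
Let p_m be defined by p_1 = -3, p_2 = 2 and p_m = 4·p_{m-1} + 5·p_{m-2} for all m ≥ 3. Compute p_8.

Step forward from the initial values:
p_3 = -7  p_4 = -18  p_5 = -107  p_6 = -518  p_7 = -2607  p_8 = -13018.
(Characteristic roots are 5 and -1.)

-13018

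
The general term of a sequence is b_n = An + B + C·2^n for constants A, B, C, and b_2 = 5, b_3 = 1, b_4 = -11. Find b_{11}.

-4047

The three given values yield: 2A + B + 4C = 5; 3A + B + 8C = 1; 4A + B + 16C = -11.
Subtracting the first from the second: A + 4C = -4.
Subtracting the second from the third: A + 8C = -12.
Solving: C = -2, A = 4, then B = 5.
Therefore b_{11} = 44 + 5 + (-2)·2048 = -4047.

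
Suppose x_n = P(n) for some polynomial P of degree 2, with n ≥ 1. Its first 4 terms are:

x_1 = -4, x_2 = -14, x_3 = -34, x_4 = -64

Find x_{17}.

1st diffs: -10, -20, -30.
2nd diffs: -10, -10 (constant).
Newton forward-difference form: x_n = -4 + (-10)·C(n-1,1) + (-10)·C(n-1,2).
At n = 17: n-1 = 16, so x_{17} = -4 - 160 - 1200 = -1364.

-1364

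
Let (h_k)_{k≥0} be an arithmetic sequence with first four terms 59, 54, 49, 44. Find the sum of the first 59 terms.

Common difference d = -5.
h_k = 59 + (k - 0)·(-5).
h_{58} = -231; S = 59·(59 + (-231))/2 = -5074.

-5074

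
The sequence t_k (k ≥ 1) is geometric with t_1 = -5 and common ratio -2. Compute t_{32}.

10737418240

t_k = (-5)·(-2)^(k-1).
t_{32} = (-5)·(-2)^31 = 10737418240.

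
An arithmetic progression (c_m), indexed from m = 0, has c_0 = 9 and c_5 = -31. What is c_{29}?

Common difference d = (-31 - 9) / (5 - 0) = -8.
c_m = 9 + (m - 0)·(-8).
c_{29} = 9 + 29·(-8) = -223.

-223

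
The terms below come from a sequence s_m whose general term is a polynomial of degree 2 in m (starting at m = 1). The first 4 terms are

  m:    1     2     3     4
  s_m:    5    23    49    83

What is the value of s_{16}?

1115

1st diffs: 18, 26, 34.
2nd diffs: 8, 8 (constant).
Newton forward-difference form: s_m = 5 + 18·C(m-1,1) + 8·C(m-1,2).
At m = 16: m-1 = 15, so s_{16} = 5 + 270 + 840 = 1115.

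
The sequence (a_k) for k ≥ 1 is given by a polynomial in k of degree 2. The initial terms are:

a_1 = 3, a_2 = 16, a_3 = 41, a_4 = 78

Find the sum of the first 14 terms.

5593

1st diffs: 13, 25, 37.
2nd diffs: 12, 12 (constant).
So a_k = 6k^2 - 5k + 2.
Continuing: …, 127, 188, 261, 346, …, a_{14} = 1108.
Summing k = 1..14 (14 terms) gives 5593.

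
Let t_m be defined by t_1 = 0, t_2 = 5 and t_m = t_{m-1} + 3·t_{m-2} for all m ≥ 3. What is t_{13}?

Iterate the recurrence:
t_3 = 5  t_4 = 20  t_5 = 35  …  t_{10} = 2540  t_{11} = 5795  t_{12} = 13415  t_{13} = 30800.

30800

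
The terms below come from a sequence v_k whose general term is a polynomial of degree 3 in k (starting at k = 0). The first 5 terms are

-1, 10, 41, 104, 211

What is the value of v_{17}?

1st diffs: 11, 31, 63, 107.
2nd diffs: 20, 32, 44.
3rd diffs: 12, 12 (constant).
Newton forward-difference form: v_k = -1 + 11·C(k,1) + 20·C(k,2) + 12·C(k,3).
At k = 17: k = 17, so v_{17} = -1 + 187 + 2720 + 8160 = 11066.

11066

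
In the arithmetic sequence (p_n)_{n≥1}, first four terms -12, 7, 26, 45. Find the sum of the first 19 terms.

3021

Common difference d = 19.
p_n = -12 + (n - 1)·19.
p_{19} = 330; S = 19·(-12 + 330)/2 = 3021.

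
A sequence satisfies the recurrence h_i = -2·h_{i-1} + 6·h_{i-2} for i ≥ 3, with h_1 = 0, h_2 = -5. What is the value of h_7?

Iterate the recurrence:
h_3 = 10, h_4 = -50, h_5 = 160, h_6 = -620, h_7 = 2200.

2200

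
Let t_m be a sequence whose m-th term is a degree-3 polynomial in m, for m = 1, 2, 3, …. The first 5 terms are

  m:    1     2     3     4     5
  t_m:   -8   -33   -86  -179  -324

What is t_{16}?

1st diffs: -25, -53, -93, -145.
2nd diffs: -28, -40, -52.
3rd diffs: -12, -12 (constant).
So t_m = -2m^3 - 2m^2 - 5m + 1.
Evaluating at m = 16 gives t_{16} = -8783.

-8783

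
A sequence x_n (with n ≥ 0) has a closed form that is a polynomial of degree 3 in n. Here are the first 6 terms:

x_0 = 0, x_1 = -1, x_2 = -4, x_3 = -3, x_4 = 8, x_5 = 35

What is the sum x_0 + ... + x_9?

1st diffs: -1, -3, 1, 11, 27.
2nd diffs: -2, 4, 10, 16.
3rd diffs: 6, 6, 6 (constant).
So x_n = n^3 - 4n^2 + 2n.
Continuing: 84, 161, 272, 423.
Summing n = 0..9 (10 terms) gives 975.

975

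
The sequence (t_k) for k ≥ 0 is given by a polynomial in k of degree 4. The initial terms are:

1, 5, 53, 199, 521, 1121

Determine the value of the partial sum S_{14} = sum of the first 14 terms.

118496

1st diffs: 4, 48, 146, 322, 600.
2nd diffs: 44, 98, 176, 278.
3rd diffs: 54, 78, 102.
4th diffs: 24, 24 (constant).
Newton forward-difference form: t_k = 1 + 4·C(k,1) + 44·C(k,2) + 54·C(k,3) + 24·C(k,4).
Continuing: …, 2125, 3683, 5969, 9181, …, t_{13} = 36089.
Summing k = 0..13 (14 terms) gives 118496.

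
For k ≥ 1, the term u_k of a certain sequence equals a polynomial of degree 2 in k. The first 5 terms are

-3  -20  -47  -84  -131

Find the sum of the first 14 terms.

1st diffs: -17, -27, -37, -47.
2nd diffs: -10, -10, -10 (constant).
Newton forward-difference form: u_k = -3 + (-17)·C(k-1,1) + (-10)·C(k-1,2).
Continuing: …, -188, -255, -332, -419, …, u_{14} = -1004.
Summing k = 1..14 (14 terms) gives -5229.

-5229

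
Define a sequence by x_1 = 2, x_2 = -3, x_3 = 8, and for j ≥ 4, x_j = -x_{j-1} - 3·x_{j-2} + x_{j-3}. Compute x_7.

64

x_4 = 3  x_5 = -30  x_6 = 29  x_7 = 64.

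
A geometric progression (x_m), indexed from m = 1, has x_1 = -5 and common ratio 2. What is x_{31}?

-5368709120

x_m = (-5)·2^(m-1).
x_{31} = (-5)·2^30 = -5368709120.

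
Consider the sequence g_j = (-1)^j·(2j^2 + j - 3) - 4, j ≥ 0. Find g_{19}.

-742

(-1)^19 = -1; 2j^2 + j - 3 at j=19 is 738; so g_{19} = -742.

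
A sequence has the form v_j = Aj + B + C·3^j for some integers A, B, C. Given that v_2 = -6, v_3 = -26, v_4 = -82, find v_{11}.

-177162

Write the equations: 2A + B + 9C = -6; 3A + B + 27C = -26; 4A + B + 81C = -82.
Subtracting the first from the second: A + 18C = -20.
Subtracting the second from the third: A + 54C = -56.
Solving: C = -1, A = -2, then B = 7.
Therefore v_{11} = -22 + 7 + (-1)·177147 = -177162.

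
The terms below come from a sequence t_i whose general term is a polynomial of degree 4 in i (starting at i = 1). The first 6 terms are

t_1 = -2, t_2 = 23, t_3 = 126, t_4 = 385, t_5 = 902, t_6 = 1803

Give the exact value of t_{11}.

18158

1st diffs: 25, 103, 259, 517, 901.
2nd diffs: 78, 156, 258, 384.
3rd diffs: 78, 102, 126.
4th diffs: 24, 24 (constant).
Newton forward-difference form: t_i = -2 + 25·C(i-1,1) + 78·C(i-1,2) + 78·C(i-1,3) + 24·C(i-1,4).
At i = 11: i-1 = 10, so t_{11} = -2 + 250 + 3510 + 9360 + 5040 = 18158.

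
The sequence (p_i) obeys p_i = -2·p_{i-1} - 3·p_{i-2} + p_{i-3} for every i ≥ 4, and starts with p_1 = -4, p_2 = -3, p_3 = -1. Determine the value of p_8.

-106

Compute successive terms:
p_4 = 7  p_5 = -14  p_6 = 6  p_7 = 37  p_8 = -106.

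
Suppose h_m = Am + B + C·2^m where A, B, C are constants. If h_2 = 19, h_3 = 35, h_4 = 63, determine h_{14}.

At m = 2, 3, 4: 2A + B + 4C = 19; 3A + B + 8C = 35; 4A + B + 16C = 63.
Subtracting the first from the second: A + 4C = 16.
Subtracting the second from the third: A + 8C = 28.
Solving: C = 3, A = 4, then B = -1.
So h_m = 4·m + (-1) + 3·2^m; at m=14 this is 49207.

49207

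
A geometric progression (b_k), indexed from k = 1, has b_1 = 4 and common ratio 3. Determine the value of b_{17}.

b_k = 4·3^(k-1).
b_{17} = 4·3^16 = 172186884.

172186884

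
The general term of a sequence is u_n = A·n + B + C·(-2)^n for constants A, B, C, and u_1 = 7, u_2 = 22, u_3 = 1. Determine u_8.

The three given values yield: A + B - 2C = 7; 2A + B + 4C = 22; 3A + B - 8C = 1.
Subtracting the first from the second: A + 6C = 15.
Subtracting the second from the third: A - 12C = -21.
Solving: C = 2, A = 3, then B = 8.
Hence u_8 = 3·8 + 8 + 2·256 = 544.

544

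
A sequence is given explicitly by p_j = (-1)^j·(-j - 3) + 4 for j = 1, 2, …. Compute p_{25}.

(-1)^25 = -1; -j - 3 at j=25 is -28; so p_{25} = 32.

32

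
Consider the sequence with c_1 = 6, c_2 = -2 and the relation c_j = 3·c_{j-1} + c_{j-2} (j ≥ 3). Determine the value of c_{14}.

Applying the relation repeatedly:
c_3 = 0  c_4 = -2  c_5 = -6  …  c_{11} = -7854  c_{12} = -25940  c_{13} = -85674  c_{14} = -282962.

-282962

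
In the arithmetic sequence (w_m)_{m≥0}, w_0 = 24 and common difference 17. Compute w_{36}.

636

w_m = 24 + (m - 0)·17.
w_{36} = 24 + 36·17 = 636.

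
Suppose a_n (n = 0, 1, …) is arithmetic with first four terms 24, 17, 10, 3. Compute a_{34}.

Common difference d = -7.
a_n = 24 + (n - 0)·(-7).
a_{34} = 24 + 34·(-7) = -214.

-214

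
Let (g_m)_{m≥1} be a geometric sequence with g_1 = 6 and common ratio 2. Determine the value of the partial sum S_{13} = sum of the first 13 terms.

49146

g_m = 6·2^(m-1).
S = 6·(2^13 - 1)/(2 - 1) = 6·(8192 - 1)/(1) = 49146.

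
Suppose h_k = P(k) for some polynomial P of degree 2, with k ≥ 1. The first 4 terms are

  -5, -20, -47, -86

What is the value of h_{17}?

1st diffs: -15, -27, -39.
2nd diffs: -12, -12 (constant).
Newton forward-difference form: h_k = -5 + (-15)·C(k-1,1) + (-12)·C(k-1,2).
At k = 17: k-1 = 16, so h_{17} = -5 - 240 - 1440 = -1685.

-1685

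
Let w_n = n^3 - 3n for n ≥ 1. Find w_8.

w_8 = 1·8^3 - 3·8 = 488.

488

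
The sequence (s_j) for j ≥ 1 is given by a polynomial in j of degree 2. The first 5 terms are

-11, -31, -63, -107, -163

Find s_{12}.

1st diffs: -20, -32, -44, -56.
2nd diffs: -12, -12, -12 (constant).
Newton forward-difference form: s_j = -11 + (-20)·C(j-1,1) + (-12)·C(j-1,2).
At j = 12: j-1 = 11, so s_{12} = -11 - 220 - 660 = -891.

-891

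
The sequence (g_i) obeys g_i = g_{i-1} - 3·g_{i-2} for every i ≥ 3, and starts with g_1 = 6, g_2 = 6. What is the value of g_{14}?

-6474

Step forward from the initial values:
g_3 = -12, g_4 = -30, g_5 = 6, …, g_{11} = 1518, g_{12} = 960, g_{13} = -3594, g_{14} = -6474.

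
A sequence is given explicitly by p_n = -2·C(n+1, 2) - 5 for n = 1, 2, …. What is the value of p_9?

-95

C(10, 2) = 45, so p_9 = -95.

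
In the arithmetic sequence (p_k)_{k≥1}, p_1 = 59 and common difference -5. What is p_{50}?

p_k = 59 + (k - 1)·(-5).
p_{50} = 59 + 49·(-5) = -186.

-186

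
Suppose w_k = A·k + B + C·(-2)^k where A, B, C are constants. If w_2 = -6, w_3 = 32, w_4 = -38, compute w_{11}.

Plug in k = 2, 3, 4: 2A + B + 4C = -6; 3A + B - 8C = 32; 4A + B + 16C = -38.
Subtracting the first from the second: A - 12C = 38.
Subtracting the second from the third: A + 24C = -70.
Solving: C = -3, A = 2, then B = 2.
So w_k = 2·k + 2 + (-3)·(-2)^k; at k=11 this is 6168.

6168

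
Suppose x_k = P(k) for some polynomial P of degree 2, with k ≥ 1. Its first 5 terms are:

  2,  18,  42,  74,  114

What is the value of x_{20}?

1674

1st diffs: 16, 24, 32, 40.
2nd diffs: 8, 8, 8 (constant).
Newton forward-difference form: x_k = 2 + 16·C(k-1,1) + 8·C(k-1,2).
At k = 20: k-1 = 19, so x_{20} = 2 + 304 + 1368 = 1674.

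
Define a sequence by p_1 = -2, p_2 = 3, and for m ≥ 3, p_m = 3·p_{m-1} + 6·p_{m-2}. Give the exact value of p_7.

297

Compute successive terms:
p_3 = -3;  p_4 = 9;  p_5 = 9;  p_6 = 81;  p_7 = 297.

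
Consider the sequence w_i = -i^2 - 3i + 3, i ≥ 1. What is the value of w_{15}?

-267

w_{15} = -1·15^2 - 3·15 + 3 = -267.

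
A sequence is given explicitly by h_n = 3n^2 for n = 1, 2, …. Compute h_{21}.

1323

h_{21} = 3·21^2 = 1323.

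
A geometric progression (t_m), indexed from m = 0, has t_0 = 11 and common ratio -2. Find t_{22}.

46137344

t_m = 11·(-2)^(m-0).
t_{22} = 11·(-2)^22 = 46137344.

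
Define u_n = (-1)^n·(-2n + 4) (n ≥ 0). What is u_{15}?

(-1)^15 = -1; -2n + 4 at n=15 is -26; so u_{15} = 26.

26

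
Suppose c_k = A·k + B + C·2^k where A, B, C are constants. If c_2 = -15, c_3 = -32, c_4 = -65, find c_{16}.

Plug in k = 2, 3, 4: 2A + B + 4C = -15; 3A + B + 8C = -32; 4A + B + 16C = -65.
Subtracting the first from the second: A + 4C = -17.
Subtracting the second from the third: A + 8C = -33.
Solving: C = -4, A = -1, then B = 3.
Hence c_{16} = -1·16 + 3 + (-4)·65536 = -262157.

-262157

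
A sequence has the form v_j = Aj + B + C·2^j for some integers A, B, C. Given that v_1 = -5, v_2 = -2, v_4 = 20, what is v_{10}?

2030

Write the equations: A + B + 2C = -5; 2A + B + 4C = -2; 4A + B + 16C = 20.
Subtracting the first from the second: A + 2C = 3.
Subtracting the second from the third: 2A + 12C = 22.
Solving: C = 2, A = -1, then B = -8.
So v_j = -1·j + (-8) + 2·2^j; at j=10 this is 2030.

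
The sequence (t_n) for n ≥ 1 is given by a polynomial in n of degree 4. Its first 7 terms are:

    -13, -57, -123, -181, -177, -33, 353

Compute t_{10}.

1st diffs: -44, -66, -58, 4, 144, 386.
2nd diffs: -22, 8, 62, 140, 242.
3rd diffs: 30, 54, 78, 102.
4th diffs: 24, 24, 24 (constant).
Newton forward-difference form: t_n = -13 + (-44)·C(n-1,1) + (-22)·C(n-1,2) + 30·C(n-1,3) + 24·C(n-1,4).
At n = 10: n-1 = 9, so t_{10} = -13 - 396 - 792 + 2520 + 3024 = 4343.

4343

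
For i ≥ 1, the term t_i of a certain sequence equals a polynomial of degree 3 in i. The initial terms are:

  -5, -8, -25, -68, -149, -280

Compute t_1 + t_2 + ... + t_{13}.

1st diffs: -3, -17, -43, -81, -131.
2nd diffs: -14, -26, -38, -50.
3rd diffs: -12, -12, -12 (constant).
Newton forward-difference form: t_i = -5 + (-3)·C(i-1,1) + (-14)·C(i-1,2) + (-12)·C(i-1,3).
Continuing: …, -473, -740, -1093, -1544, …, t_{13} = -3605.
Summing i = 1..13 (13 terms) gives -12883.

-12883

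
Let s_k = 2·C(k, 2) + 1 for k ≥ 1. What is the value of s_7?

43

C(7, 2) = 21, so s_7 = 43.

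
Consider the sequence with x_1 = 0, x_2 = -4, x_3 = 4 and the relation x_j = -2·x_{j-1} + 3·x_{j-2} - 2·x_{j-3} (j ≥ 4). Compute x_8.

x_4 = -20, x_5 = 60, x_6 = -188, x_7 = 596, x_8 = -1876.

-1876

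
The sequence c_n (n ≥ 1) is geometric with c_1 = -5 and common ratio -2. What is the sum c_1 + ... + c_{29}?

-894784855

c_n = (-5)·(-2)^(n-1).
S = (-5)·((-2)^29 - 1)/(-2 - 1) = (-5)·(-536870912 - 1)/(-3) = -894784855.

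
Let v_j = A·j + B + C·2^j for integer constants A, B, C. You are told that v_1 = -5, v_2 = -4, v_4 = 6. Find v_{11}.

2031

Plug in j = 1, 2, 4: A + B + 2C = -5; 2A + B + 4C = -4; 4A + B + 16C = 6.
Subtracting the first from the second: A + 2C = 1.
Subtracting the second from the third: 2A + 12C = 10.
Solving: C = 1, A = -1, then B = -6.
So v_j = -1·j + (-6) + 1·2^j; at j=11 this is 2031.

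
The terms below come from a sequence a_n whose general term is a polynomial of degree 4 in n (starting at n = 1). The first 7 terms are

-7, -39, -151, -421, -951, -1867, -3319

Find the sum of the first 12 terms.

1st diffs: -32, -112, -270, -530, -916, -1452.
2nd diffs: -80, -158, -260, -386, -536.
3rd diffs: -78, -102, -126, -150.
4th diffs: -24, -24, -24 (constant).
Newton forward-difference form: a_n = -7 + (-32)·C(n-1,1) + (-80)·C(n-1,2) + (-78)·C(n-1,3) + (-24)·C(n-1,4).
Continuing: …, -5481, -8551, -12751, -18327, …, a_{12} = -25549.
Summing n = 1..12 (12 terms) gives -77414.

-77414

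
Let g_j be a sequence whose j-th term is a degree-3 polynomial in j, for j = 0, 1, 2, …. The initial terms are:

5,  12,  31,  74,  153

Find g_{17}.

1st diffs: 7, 19, 43, 79.
2nd diffs: 12, 24, 36.
3rd diffs: 12, 12 (constant).
So g_j = 2j^3 + 5j + 5.
Evaluating at j = 17 gives g_{17} = 9916.

9916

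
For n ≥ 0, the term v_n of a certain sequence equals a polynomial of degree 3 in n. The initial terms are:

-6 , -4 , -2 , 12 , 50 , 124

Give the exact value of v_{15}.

1st diffs: 2, 2, 14, 38, 74.
2nd diffs: 0, 12, 24, 36.
3rd diffs: 12, 12, 12 (constant).
Newton forward-difference form: v_n = -6 + 2·C(n,1) + 12·C(n,3).
At n = 15: n = 15, so v_{15} = -6 + 30 + 5460 = 5484.

5484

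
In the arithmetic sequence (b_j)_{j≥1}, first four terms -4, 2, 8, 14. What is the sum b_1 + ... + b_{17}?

748

Common difference d = 6.
b_j = -4 + (j - 1)·6.
b_{17} = 92; S = 17·(-4 + 92)/2 = 748.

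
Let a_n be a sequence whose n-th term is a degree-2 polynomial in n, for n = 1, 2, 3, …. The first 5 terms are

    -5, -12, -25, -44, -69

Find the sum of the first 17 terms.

1st diffs: -7, -13, -19, -25.
2nd diffs: -6, -6, -6 (constant).
So a_n = -3n^2 + 2n - 4.
Continuing: …, -100, -137, -180, -229, …, a_{17} = -837.
Summing n = 1..17 (17 terms) gives -5117.

-5117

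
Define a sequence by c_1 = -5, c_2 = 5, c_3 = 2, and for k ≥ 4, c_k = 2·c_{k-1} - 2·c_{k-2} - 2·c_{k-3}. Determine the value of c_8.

-28

Compute successive terms:
c_4 = 4  c_5 = -6  c_6 = -24  c_7 = -44  c_8 = -28.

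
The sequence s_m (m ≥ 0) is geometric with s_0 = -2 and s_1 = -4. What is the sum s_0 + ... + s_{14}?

Common ratio r = 2.
s_m = (-2)·2^(m-0).
S = (-2)·(2^15 - 1)/(2 - 1) = (-2)·(32768 - 1)/(1) = -65534.

-65534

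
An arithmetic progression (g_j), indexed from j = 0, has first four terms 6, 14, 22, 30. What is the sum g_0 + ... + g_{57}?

13572

Common difference d = 8.
g_j = 6 + (j - 0)·8.
g_{57} = 462; S = 58·(6 + 462)/2 = 13572.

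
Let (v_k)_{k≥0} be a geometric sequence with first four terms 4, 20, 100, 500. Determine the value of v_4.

Common ratio r = 5.
v_k = 4·5^(k-0).
v_4 = 4·5^4 = 2500.

2500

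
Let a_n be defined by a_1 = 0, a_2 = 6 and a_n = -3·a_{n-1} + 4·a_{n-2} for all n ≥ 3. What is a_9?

-78642

a_3 = -18, a_4 = 78, a_5 = -306, a_6 = 1230, a_7 = -4914, a_8 = 19662, a_9 = -78642.
(Characteristic roots are 1 and -4.)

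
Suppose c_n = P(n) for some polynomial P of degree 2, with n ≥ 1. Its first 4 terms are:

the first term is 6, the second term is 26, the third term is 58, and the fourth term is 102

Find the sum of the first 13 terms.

5070

1st diffs: 20, 32, 44.
2nd diffs: 12, 12 (constant).
Newton forward-difference form: c_n = 6 + 20·C(n-1,1) + 12·C(n-1,2).
Continuing: …, 158, 226, 306, 398, …, c_{13} = 1038.
Summing n = 1..13 (13 terms) gives 5070.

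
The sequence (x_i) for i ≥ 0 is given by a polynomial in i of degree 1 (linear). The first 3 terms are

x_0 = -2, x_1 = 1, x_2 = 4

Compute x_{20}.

1st diffs: 3, 3 (constant).
So x_i = 3i - 2.
Evaluating at i = 20 gives x_{20} = 58.

58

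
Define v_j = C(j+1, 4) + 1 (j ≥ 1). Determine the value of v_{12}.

716

C(13, 4) = 715, so v_{12} = 716.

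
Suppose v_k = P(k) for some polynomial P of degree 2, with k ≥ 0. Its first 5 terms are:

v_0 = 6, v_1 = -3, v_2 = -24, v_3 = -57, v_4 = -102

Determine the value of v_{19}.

1st diffs: -9, -21, -33, -45.
2nd diffs: -12, -12, -12 (constant).
Newton forward-difference form: v_k = 6 + (-9)·C(k,1) + (-12)·C(k,2).
At k = 19: k = 19, so v_{19} = 6 - 171 - 2052 = -2217.

-2217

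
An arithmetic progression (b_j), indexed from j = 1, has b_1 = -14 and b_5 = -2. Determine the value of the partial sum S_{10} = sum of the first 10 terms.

-5

Common difference d = (-2 - (-14)) / (5 - 1) = 3.
b_j = -14 + (j - 1)·3.
b_{10} = 13; S = 10·(-14 + 13)/2 = -5.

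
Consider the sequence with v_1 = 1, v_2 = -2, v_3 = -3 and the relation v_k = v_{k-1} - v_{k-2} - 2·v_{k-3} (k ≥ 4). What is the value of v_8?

-6

v_4 = -3, v_5 = 4, v_6 = 13, v_7 = 15, v_8 = -6.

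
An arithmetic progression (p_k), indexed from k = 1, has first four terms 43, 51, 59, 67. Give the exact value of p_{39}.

Common difference d = 8.
p_k = 43 + (k - 1)·8.
p_{39} = 43 + 38·8 = 347.

347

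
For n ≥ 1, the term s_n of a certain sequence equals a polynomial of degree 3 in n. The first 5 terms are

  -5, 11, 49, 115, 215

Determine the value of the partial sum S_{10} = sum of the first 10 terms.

1st diffs: 16, 38, 66, 100.
2nd diffs: 22, 28, 34.
3rd diffs: 6, 6 (constant).
Newton forward-difference form: s_n = -5 + 16·C(n-1,1) + 22·C(n-1,2) + 6·C(n-1,3).
Continuing: …, 355, 541, 779, 1075, …, s_{10} = 1435.
Summing n = 1..10 (10 terms) gives 4570.

4570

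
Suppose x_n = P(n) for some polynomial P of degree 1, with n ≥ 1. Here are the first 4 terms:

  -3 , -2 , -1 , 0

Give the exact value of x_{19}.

1st diffs: 1, 1, 1 (constant).
So x_n = n - 4.
Evaluating at n = 19 gives x_{19} = 15.

15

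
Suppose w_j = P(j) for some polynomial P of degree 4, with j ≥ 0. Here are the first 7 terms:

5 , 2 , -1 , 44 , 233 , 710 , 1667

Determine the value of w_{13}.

48014

1st diffs: -3, -3, 45, 189, 477, 957.
2nd diffs: 0, 48, 144, 288, 480.
3rd diffs: 48, 96, 144, 192.
4th diffs: 48, 48, 48 (constant).
So w_j = 2j^4 - 4j^3 - 2j^2 + j + 5.
Evaluating at j = 13 gives w_{13} = 48014.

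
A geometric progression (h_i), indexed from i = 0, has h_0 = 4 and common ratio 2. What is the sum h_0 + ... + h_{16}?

h_i = 4·2^(i-0).
S = 4·(2^17 - 1)/(2 - 1) = 4·(131072 - 1)/(1) = 524284.

524284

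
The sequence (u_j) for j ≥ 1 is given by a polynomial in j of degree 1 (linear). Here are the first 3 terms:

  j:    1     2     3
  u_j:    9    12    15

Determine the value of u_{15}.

51

1st diffs: 3, 3 (constant).
So u_j = 3j + 6.
Evaluating at j = 15 gives u_{15} = 51.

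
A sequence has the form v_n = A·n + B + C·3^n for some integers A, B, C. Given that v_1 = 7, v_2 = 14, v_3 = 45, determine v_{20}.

6973568708

Write the equations: A + B + 3C = 7; 2A + B + 9C = 14; 3A + B + 27C = 45.
Subtracting the first from the second: A + 6C = 7.
Subtracting the second from the third: A + 18C = 31.
Solving: C = 2, A = -5, then B = 6.
Therefore v_{20} = -100 + 6 + 2·3486784401 = 6973568708.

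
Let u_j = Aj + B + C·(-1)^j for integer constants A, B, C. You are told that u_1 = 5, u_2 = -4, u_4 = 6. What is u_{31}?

155

The three given values yield: A + B - C = 5; 2A + B + C = -4; 4A + B + C = 6.
Subtracting the first from the second: A + 2C = -9.
Subtracting the second from the third: 2A = 10.
Solving: C = -7, A = 5, then B = -7.
Therefore u_{31} = 155 + (-7) + (-7)·(-1) = 155.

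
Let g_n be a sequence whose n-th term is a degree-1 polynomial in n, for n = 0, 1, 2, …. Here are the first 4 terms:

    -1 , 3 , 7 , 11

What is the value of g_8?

31

1st diffs: 4, 4, 4 (constant).
So g_n = 4n - 1.
Evaluating at n = 8 gives g_8 = 31.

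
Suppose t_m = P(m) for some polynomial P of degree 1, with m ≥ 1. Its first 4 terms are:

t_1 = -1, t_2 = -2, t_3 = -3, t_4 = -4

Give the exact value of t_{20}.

-20

1st diffs: -1, -1, -1 (constant).
So t_m = -m.
Evaluating at m = 20 gives t_{20} = -20.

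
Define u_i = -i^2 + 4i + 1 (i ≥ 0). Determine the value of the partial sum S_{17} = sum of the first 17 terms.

-935

Over i = 0..16: Σi = 136, Σi² = 1496.
Total = (-1)·1496 + (4)·136 + (1)·17 = -935.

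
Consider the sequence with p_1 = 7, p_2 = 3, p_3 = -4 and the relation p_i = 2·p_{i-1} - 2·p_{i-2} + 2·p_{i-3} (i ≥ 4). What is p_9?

Step forward from the initial values:
p_4 = 0  p_5 = 14  p_6 = 20  p_7 = 12  p_8 = 12  p_9 = 40.

40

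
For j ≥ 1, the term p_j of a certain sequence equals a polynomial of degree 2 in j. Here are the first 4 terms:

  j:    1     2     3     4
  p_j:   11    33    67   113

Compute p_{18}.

2017

1st diffs: 22, 34, 46.
2nd diffs: 12, 12 (constant).
So p_j = 6j^2 + 4j + 1.
Evaluating at j = 18 gives p_{18} = 2017.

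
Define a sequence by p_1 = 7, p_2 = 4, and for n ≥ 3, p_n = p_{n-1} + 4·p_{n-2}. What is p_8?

2544

Applying the relation repeatedly:
p_3 = 32  p_4 = 48  p_5 = 176  p_6 = 368  p_7 = 1072  p_8 = 2544.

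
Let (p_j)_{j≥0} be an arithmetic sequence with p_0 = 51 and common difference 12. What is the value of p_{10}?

171

p_j = 51 + (j - 0)·12.
p_{10} = 51 + 10·12 = 171.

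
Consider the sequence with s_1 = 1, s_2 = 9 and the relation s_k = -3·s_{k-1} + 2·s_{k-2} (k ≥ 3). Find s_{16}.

Applying the relation repeatedly:
s_3 = -25  s_4 = 93  s_5 = -329  …  s_{13} = -8525321  s_{14} = 30363381  s_{15} = -108140785  s_{16} = 385149117.

385149117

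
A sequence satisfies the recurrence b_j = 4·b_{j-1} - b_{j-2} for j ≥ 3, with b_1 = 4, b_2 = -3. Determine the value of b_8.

Compute successive terms:
b_3 = -16  b_4 = -61  b_5 = -228  b_6 = -851  b_7 = -3176  b_8 = -11853.

-11853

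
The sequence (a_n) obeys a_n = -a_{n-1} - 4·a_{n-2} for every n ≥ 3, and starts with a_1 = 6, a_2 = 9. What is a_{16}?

a_3 = -33  a_4 = -3  a_5 = 135  …  a_{13} = -21657  a_{14} = -43227  a_{15} = 129855  a_{16} = 43053.

43053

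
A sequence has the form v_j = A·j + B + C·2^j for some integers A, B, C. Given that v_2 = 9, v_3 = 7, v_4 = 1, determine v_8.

-231

The three given values yield: 2A + B + 4C = 9; 3A + B + 8C = 7; 4A + B + 16C = 1.
Subtracting the first from the second: A + 4C = -2.
Subtracting the second from the third: A + 8C = -6.
Solving: C = -1, A = 2, then B = 9.
Hence v_8 = 2·8 + 9 + (-1)·256 = -231.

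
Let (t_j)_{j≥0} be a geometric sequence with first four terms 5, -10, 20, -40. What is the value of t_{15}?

Common ratio r = -2.
t_j = 5·(-2)^(j-0).
t_{15} = 5·(-2)^15 = -163840.

-163840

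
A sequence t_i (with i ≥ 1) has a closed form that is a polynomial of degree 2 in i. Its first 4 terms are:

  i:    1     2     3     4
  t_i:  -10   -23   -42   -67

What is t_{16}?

-835

1st diffs: -13, -19, -25.
2nd diffs: -6, -6 (constant).
So t_i = -3i^2 - 4i - 3.
Evaluating at i = 16 gives t_{16} = -835.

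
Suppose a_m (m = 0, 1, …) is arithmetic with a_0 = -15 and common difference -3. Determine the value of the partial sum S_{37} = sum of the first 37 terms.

-2553

a_m = -15 + (m - 0)·(-3).
a_{36} = -123; S = 37·(-15 + (-123))/2 = -2553.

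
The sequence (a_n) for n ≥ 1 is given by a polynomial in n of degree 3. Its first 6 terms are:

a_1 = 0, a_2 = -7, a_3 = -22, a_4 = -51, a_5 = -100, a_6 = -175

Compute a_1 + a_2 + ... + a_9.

1st diffs: -7, -15, -29, -49, -75.
2nd diffs: -8, -14, -20, -26.
3rd diffs: -6, -6, -6 (constant).
Newton forward-difference form: a_n = (-7)·C(n-1,1) + (-8)·C(n-1,2) + (-6)·C(n-1,3).
Continuing: -282, -427, -616.
Summing n = 1..9 (9 terms) gives -1680.

-1680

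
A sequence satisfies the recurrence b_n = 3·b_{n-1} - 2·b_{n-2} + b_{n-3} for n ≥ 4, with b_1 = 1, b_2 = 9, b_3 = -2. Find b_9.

b_4 = -23;  b_5 = -56;  b_6 = -124;  b_7 = -283;  b_8 = -657;  b_9 = -1529.

-1529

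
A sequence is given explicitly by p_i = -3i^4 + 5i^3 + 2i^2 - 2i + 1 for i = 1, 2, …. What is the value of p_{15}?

-134579

p_{15} = -3·15^4 + 5·15^3 + 2·15^2 - 2·15 + 1 = -134579.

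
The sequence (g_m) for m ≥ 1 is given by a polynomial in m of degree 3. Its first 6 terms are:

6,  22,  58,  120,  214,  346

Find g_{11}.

1st diffs: 16, 36, 62, 94, 132.
2nd diffs: 20, 26, 32, 38.
3rd diffs: 6, 6, 6 (constant).
Newton forward-difference form: g_m = 6 + 16·C(m-1,1) + 20·C(m-1,2) + 6·C(m-1,3).
At m = 11: m-1 = 10, so g_{11} = 6 + 160 + 900 + 720 = 1786.

1786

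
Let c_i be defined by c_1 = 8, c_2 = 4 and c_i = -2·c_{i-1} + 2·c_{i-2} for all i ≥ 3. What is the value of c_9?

Applying the relation repeatedly:
c_3 = 8; c_4 = -8; c_5 = 32; c_6 = -80; c_7 = 224; c_8 = -608; c_9 = 1664.

1664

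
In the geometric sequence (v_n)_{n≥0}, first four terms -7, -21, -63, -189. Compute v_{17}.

Common ratio r = 3.
v_n = (-7)·3^(n-0).
v_{17} = (-7)·3^17 = -903981141.

-903981141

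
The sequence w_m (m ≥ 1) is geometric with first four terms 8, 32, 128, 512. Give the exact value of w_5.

2048

Common ratio r = 4.
w_m = 8·4^(m-1).
w_5 = 8·4^4 = 2048.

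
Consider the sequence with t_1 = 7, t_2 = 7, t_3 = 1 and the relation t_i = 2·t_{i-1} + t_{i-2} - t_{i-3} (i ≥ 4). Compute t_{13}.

-1241

Iterate the recurrence:
t_4 = 2  t_5 = -2  t_6 = -3  t_7 = -10  t_8 = -21  t_9 = -49  t_{10} = -109  t_{11} = -246  t_{12} = -552  t_{13} = -1241.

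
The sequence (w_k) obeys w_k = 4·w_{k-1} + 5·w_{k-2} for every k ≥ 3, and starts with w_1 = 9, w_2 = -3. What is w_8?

78117

Iterate the recurrence:
w_3 = 33; w_4 = 117; w_5 = 633; w_6 = 3117; w_7 = 15633; w_8 = 78117.
(Characteristic roots are 5 and -1.)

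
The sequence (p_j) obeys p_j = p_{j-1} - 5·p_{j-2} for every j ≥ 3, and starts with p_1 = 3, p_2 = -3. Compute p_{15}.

Applying the relation repeatedly:
p_3 = -18; p_4 = -3; p_5 = 87; …; p_{12} = -24258; p_{13} = -28893; p_{14} = 92397; p_{15} = 236862.

236862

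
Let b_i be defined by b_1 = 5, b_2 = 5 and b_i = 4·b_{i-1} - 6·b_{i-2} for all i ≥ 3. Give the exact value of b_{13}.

-41920

Step forward from the initial values:
b_3 = -10;  b_4 = -70;  b_5 = -220;  …;  b_{10} = 19280;  b_{11} = 42080;  b_{12} = 52640;  b_{13} = -41920.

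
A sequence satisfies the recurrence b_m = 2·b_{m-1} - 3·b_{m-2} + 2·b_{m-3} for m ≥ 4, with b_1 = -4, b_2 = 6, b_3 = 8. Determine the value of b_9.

-16

Compute successive terms:
b_4 = -10  b_5 = -32  b_6 = -18  b_7 = 40  b_8 = 70  b_9 = -16.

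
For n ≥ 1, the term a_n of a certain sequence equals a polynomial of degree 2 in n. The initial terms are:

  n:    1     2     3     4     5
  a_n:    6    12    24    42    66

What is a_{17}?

822

1st diffs: 6, 12, 18, 24.
2nd diffs: 6, 6, 6 (constant).
So a_n = 3n^2 - 3n + 6.
Evaluating at n = 17 gives a_{17} = 822.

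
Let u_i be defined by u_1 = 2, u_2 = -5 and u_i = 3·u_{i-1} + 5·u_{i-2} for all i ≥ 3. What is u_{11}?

-814805

Iterate the recurrence:
u_3 = -5;  u_4 = -40;  u_5 = -145;  u_6 = -635;  u_7 = -2630;  u_8 = -11065;  u_9 = -46345;  u_{10} = -194360;  u_{11} = -814805.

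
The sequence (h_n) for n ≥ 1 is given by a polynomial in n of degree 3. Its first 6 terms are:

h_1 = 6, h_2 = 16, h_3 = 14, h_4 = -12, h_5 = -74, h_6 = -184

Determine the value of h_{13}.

1st diffs: 10, -2, -26, -62, -110.
2nd diffs: -12, -24, -36, -48.
3rd diffs: -12, -12, -12 (constant).
So h_n = -2n^3 + 6n^2 + 6n - 4.
Evaluating at n = 13 gives h_{13} = -3306.

-3306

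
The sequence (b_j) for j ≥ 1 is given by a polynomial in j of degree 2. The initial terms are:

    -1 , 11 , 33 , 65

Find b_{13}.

803

1st diffs: 12, 22, 32.
2nd diffs: 10, 10 (constant).
Newton forward-difference form: b_j = -1 + 12·C(j-1,1) + 10·C(j-1,2).
At j = 13: j-1 = 12, so b_{13} = -1 + 144 + 660 = 803.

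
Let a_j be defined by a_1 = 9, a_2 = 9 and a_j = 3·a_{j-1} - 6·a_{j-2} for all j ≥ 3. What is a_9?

3645

Step forward from the initial values:
a_3 = -27; a_4 = -135; a_5 = -243; a_6 = 81; a_7 = 1701; a_8 = 4617; a_9 = 3645.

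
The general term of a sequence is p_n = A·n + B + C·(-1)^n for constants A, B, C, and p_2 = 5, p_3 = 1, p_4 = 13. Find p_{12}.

At n = 2, 3, 4: 2A + B + C = 5; 3A + B - C = 1; 4A + B + C = 13.
Subtracting the first from the second: A - 2C = -4.
Subtracting the second from the third: A + 2C = 12.
Solving: C = 4, A = 4, then B = -7.
Hence p_{12} = 4·12 + (-7) + 4·1 = 45.

45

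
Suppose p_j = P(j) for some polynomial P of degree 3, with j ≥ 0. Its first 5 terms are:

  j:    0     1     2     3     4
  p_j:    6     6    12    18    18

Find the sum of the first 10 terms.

-480

1st diffs: 0, 6, 6, 0.
2nd diffs: 6, 0, -6.
3rd diffs: -6, -6 (constant).
Newton forward-difference form: p_j = 6 + 6·C(j,2) + (-6)·C(j,3).
Continuing: …, 6, -24, -78, -162, …, p_9 = -282.
Summing j = 0..9 (10 terms) gives -480.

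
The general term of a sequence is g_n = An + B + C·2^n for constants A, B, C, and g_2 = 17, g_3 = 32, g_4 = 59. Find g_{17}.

At n = 2, 3, 4: 2A + B + 4C = 17; 3A + B + 8C = 32; 4A + B + 16C = 59.
Subtracting the first from the second: A + 4C = 15.
Subtracting the second from the third: A + 8C = 27.
Solving: C = 3, A = 3, then B = -1.
So g_n = 3·n + (-1) + 3·2^n; at n=17 this is 393266.

393266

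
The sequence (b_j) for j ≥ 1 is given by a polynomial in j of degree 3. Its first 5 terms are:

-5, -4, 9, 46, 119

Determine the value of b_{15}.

1st diffs: 1, 13, 37, 73.
2nd diffs: 12, 24, 36.
3rd diffs: 12, 12 (constant).
Newton forward-difference form: b_j = -5 + 1·C(j-1,1) + 12·C(j-1,2) + 12·C(j-1,3).
At j = 15: j-1 = 14, so b_{15} = -5 + 14 + 1092 + 4368 = 5469.

5469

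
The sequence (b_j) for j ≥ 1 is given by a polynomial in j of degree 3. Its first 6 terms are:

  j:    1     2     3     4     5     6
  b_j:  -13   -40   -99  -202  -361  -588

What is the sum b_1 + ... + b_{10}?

1st diffs: -27, -59, -103, -159, -227.
2nd diffs: -32, -44, -56, -68.
3rd diffs: -12, -12, -12 (constant).
Newton forward-difference form: b_j = -13 + (-27)·C(j-1,1) + (-32)·C(j-1,2) + (-12)·C(j-1,3).
Continuing: -895, -1294, -1797, -2416.
Summing j = 1..10 (10 terms) gives -7705.

-7705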